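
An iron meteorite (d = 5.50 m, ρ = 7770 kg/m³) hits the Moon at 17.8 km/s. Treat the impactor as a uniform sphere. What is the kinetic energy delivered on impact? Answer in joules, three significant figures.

v = 17800 m/s.
Mass m = (π/6) ρ d³ = (π/6) × 7770 × (5.5)³ = 6.769 × 10^5 kg
E = ½ m v² = 0.5 × 6.769 × 10^5 × (17800)² = 1.072 × 10^14 J

E ≈ 1.07 × 10^14 J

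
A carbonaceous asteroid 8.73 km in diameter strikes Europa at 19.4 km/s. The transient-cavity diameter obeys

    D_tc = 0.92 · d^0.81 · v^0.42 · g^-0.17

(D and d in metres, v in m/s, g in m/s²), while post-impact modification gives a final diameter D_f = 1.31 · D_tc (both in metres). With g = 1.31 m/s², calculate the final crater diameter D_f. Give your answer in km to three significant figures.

D_f ≈ 113 km

In SI: d = 8730 m, v = 19400 m/s.
d^0.81 = 8730^0.81 = 1557
v^0.42 = 19400^0.42 = 63.22
g^-0.17 = 1.31^-0.17 = 0.9551
D_tc = 0.92 × 1557 × 63.22 × 0.9551 = 86490 m
D_f = 1.31 × 86490 = 1.133 × 10^5 m
     = 113.3 km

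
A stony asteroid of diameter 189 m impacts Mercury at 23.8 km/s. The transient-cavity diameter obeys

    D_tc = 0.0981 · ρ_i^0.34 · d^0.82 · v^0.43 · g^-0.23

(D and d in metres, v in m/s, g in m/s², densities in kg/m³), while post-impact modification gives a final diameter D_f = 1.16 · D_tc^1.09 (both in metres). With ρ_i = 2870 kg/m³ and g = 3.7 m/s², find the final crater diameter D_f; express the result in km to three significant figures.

v = 23800 m/s.
ρ_i^0.34 = 2870^0.34 = 14.99
d^0.82 = 189^0.82 = 73.57
v^0.43 = 23800^0.43 = 76.20
g^-0.23 = 3.7^-0.23 = 0.7401
D_tc = 0.0981 × 14.99 × 73.57 × 76.20 × 0.7401 = 6101 m
D_f = 1.16 × (6101)^1.09 = 15508 m
     = 15.51 km

D_f ≈ 15.5 km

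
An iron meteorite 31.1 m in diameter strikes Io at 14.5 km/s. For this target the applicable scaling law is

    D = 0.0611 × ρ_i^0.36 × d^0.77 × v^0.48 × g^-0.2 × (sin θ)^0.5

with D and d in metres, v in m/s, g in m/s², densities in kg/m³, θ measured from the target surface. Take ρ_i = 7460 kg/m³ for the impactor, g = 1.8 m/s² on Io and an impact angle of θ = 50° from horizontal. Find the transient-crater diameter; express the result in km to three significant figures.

D ≈ 1.65 km

In SI units: v = 14500 m/s.
ρ_i^0.36 = 7460^0.36 = 24.78
d^0.77 = 31.1^0.77 = 14.11
v^0.48 = 14500^0.48 = 99.42
g^-0.2 = 1.8^-0.2 = 0.8891
(sin 50°)^0.5 = 0.7660^0.5 = 0.8752
D = 0.0611 × 24.78 × 14.11 × 99.42 × 0.8891 × 0.8752 = 1653 m
   = 1.653 km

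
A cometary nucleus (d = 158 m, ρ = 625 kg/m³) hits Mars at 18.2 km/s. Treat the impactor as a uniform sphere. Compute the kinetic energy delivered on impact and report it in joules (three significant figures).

v = 18200 m/s.
Mass m = (π/6) ρ d³ = (π/6) × 625 × (158)³ = 1.291 × 10^9 kg
E = ½ m v² = 0.5 × 1.291 × 10^9 × (18200)² = 2.138 × 10^17 J

E ≈ 2.14 × 10^17 J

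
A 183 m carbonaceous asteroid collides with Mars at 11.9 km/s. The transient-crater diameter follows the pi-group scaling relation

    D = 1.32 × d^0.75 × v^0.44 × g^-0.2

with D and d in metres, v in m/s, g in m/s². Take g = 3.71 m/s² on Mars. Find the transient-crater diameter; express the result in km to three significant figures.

D ≈ 3.14 km

In SI units: v = 11900 m/s.
d^0.75 = 183^0.75 = 49.76
v^0.44 = 11900^0.44 = 62.12
g^-0.2 = 3.71^-0.2 = 0.7694
D = 1.32 × 49.76 × 62.12 × 0.7694 = 3139 m
   = 3.139 km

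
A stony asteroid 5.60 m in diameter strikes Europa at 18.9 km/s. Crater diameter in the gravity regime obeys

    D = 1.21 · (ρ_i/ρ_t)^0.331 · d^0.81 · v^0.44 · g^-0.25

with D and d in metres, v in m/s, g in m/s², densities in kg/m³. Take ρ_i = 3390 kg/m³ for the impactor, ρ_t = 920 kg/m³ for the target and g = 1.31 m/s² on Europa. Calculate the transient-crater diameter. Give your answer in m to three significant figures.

In SI units: v = 18900 m/s.
(ρ_i/ρ_t)^0.331 = (3390/920)^0.331 = 1.540
d^0.81 = 5.6^0.81 = 4.037
v^0.44 = 18900^0.44 = 76.15
g^-0.25 = 1.31^-0.25 = 0.9347
D = 1.21 × 1.540 × 4.037 × 76.15 × 0.9347 = 535.4 m

D ≈ 535 m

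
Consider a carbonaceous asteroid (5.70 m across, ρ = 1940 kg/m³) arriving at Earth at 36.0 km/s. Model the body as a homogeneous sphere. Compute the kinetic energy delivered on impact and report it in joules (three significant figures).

E ≈ 1.22 × 10^14 J

v = 36000 m/s.
Mass m = (π/6) ρ d³ = (π/6) × 1940 × (5.7)³ = 1.881 × 10^5 kg
E = ½ m v² = 0.5 × 1.881 × 10^5 × (36000)² = 1.219 × 10^14 J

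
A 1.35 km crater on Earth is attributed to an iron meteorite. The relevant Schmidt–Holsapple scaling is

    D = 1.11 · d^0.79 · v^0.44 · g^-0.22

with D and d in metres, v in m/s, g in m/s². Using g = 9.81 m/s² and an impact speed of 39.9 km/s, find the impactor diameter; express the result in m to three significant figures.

Rearranging for d: d = [D / (1.11 · 39900^0.44 · 9.81^-0.22)]^(1/0.79).
D = 1350 m.
39900^0.44 = 105.8
9.81^-0.22 = 0.6051
Denominator = 1.11 × 105.8 × 0.6051 = 71.06
D / 71.06 = 1350 / 71.06 = 19.00
d = 19.00^(1/0.79) = 19.00^1.2658 = 41.56 m

d ≈ 41.6 m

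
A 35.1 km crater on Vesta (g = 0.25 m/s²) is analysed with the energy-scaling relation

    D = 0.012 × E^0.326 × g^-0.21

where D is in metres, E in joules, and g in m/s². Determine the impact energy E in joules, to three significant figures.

E ≈ 2.80 × 10^19 J

Rearranging: E = [D / (0.012 · g^-0.21)]^(1/0.326).
D = 35100 m.
g^-0.21 = 0.25^-0.21 = 1.338
D / (0.012 × 1.338) = 35100 / (0.01606) = 2.186 × 10^6
E = (2.186 × 10^6)^3.0675 = 2.798 × 10^19 J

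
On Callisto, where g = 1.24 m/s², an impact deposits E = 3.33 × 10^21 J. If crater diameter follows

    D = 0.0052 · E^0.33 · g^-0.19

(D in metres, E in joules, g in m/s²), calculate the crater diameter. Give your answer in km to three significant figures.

D ≈ 63.2 km

E^0.33 = (3.33 × 10^21)^0.33 = 1.266 × 10^7
g^-0.19 = 1.24^-0.19 = 0.9600
D = 0.0052 × 1.266 × 10^7 × 0.9600 = 63199 m
   = 63.20 km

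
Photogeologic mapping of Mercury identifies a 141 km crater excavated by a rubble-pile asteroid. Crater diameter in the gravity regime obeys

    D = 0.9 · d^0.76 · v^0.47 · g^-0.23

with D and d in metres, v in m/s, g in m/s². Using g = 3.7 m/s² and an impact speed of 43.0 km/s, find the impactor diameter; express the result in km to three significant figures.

d ≈ 13.9 km

Rearranging for d: d = [D / (0.9 · 43000^0.47 · 3.7^-0.23)]^(1/0.76).
D = 141000 m.
43000^0.47 = 150.6
3.7^-0.23 = 0.7401
Denominator = 0.9 × 150.6 × 0.7401 = 100.3
D / 100.3 = 141000 / 100.3 = 1406
d = 1406^(1/0.76) = 1406^1.3158 = 13871 m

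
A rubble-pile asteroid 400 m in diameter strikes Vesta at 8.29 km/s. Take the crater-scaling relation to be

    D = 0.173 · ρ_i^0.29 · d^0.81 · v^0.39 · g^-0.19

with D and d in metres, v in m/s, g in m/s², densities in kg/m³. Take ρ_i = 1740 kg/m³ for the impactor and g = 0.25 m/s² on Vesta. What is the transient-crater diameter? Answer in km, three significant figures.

D ≈ 8.47 km

In SI units: v = 8290 m/s.
ρ_i^0.29 = 1740^0.29 = 8.705
d^0.81 = 400^0.81 = 128.1
v^0.39 = 8290^0.39 = 33.75
g^-0.19 = 0.25^-0.19 = 1.301
D = 0.173 × 8.705 × 128.1 × 33.75 × 1.301 = 8471 m
   = 8.471 km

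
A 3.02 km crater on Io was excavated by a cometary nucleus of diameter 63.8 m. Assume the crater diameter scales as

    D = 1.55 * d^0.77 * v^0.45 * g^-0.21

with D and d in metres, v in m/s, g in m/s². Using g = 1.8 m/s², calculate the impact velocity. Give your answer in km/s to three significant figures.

Rearranging for v: v = [D / (1.55 · 63.8^0.77 · 1.8^-0.21)]^(1/0.45).
D = 3020 m.
63.8^0.77 = 24.53
1.8^-0.21 = 0.8839
Denominator = 1.55 × 24.53 × 0.8839 = 33.61
D / 33.61 = 3020 / 33.61 = 89.85
v = 89.85^(1/0.45) = 89.85^2.2222 = 21933 m/s

v ≈ 21.9 km/s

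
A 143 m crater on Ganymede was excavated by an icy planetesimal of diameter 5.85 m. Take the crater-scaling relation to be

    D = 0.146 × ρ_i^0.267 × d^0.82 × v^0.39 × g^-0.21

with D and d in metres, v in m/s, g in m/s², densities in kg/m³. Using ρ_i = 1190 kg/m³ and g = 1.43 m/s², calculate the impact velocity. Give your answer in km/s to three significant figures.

v ≈ 10.8 km/s

Rearranging for v: v = [D / (0.146 · 1190^0.267 · 5.85^0.82 · 1.43^-0.21)]^(1/0.39).
1190^0.267 = 6.625
5.85^0.82 = 4.257
1.43^-0.21 = 0.9276
Denominator = 0.146 × 6.625 × 4.257 × 0.9276 = 3.819
D / 3.819 = 143 / 3.819 = 37.44
v = 37.44^(1/0.39) = 37.44^2.5641 = 10819 m/s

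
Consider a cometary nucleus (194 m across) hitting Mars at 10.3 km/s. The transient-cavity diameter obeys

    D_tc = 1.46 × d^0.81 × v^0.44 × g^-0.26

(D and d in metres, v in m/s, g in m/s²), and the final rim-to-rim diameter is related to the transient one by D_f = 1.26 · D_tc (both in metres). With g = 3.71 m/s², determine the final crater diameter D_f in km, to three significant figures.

D_f ≈ 5.44 km

v = 10300 m/s.
d^0.81 = 194^0.81 = 71.30
v^0.44 = 10300^0.44 = 58.30
g^-0.26 = 3.71^-0.26 = 0.7112
D_tc = 1.46 × 71.30 × 58.30 × 0.7112 = 4316 m
D_f = 1.26 × 4316 = 5438 m
     = 5.438 km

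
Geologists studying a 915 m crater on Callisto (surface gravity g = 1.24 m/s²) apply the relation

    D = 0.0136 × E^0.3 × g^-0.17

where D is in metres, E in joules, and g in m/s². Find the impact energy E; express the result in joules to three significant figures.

Rearranging: E = [D / (0.0136 · g^-0.17)]^(1/0.3).
g^-0.17 = 1.24^-0.17 = 0.9641
D / (0.0136 × 0.9641) = 915 / (0.01311) = 6.979 × 10^4
E = (6.979 × 10^4)^3.3333 = 1.399 × 10^16 J

E ≈ 1.40 × 10^16 J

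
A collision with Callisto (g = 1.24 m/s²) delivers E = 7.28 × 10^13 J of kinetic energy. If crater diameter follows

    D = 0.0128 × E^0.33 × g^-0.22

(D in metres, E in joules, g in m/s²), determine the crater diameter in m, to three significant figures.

E^0.33 = (7.28 × 10^13)^0.33 = 3.754 × 10^4
g^-0.22 = 1.24^-0.22 = 0.9538
D = 0.0128 × 3.754 × 10^4 × 0.9538 = 458.3 m

D ≈ 458 m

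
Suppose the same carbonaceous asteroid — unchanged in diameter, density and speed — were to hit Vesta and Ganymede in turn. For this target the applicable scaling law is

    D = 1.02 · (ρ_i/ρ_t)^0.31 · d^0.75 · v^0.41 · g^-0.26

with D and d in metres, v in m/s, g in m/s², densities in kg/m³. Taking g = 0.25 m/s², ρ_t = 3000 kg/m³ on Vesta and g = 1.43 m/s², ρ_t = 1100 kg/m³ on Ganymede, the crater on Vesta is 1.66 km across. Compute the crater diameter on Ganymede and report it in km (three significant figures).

D ≈ 1.44 km

The impactor-only factors (d, v, ρ_i) cancel in the ratio, leaving D_Ganymede/D_Vesta = (g_Ganymede/g_Vesta)^-0.26 · (ρ_t,Vesta/ρ_t,Ganymede)^0.31.
(1.43/0.25)^-0.26 = 5.720^-0.26 = 0.6354
(3000/1100)^0.31 = 2.727^0.31 = 1.365
Ratio = 0.6354 × 1.365 = 0.8673
D_Ganymede = 0.8673 × 1.66 km = 1.44 km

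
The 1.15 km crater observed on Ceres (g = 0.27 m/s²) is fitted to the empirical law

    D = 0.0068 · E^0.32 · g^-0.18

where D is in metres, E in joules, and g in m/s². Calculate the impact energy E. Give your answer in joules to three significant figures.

E ≈ 1.04 × 10^16 J

Rearranging: E = [D / (0.0068 · g^-0.18)]^(1/0.32).
D = 1150 m.
g^-0.18 = 0.27^-0.18 = 1.266
D / (0.0068 × 1.266) = 1150 / (8.609 × 10^-3) = 1.336 × 10^5
E = (1.336 × 10^5)^3.125 = 1.043 × 10^16 J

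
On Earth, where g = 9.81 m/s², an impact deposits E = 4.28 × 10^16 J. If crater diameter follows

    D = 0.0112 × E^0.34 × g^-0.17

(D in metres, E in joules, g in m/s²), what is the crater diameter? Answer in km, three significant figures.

D ≈ 3.43 km

E^0.34 = (4.28 × 10^16)^0.34 = 4.515 × 10^5
g^-0.17 = 9.81^-0.17 = 0.6783
D = 0.0112 × 4.515 × 10^5 × 0.6783 = 3430 m
   = 3.430 km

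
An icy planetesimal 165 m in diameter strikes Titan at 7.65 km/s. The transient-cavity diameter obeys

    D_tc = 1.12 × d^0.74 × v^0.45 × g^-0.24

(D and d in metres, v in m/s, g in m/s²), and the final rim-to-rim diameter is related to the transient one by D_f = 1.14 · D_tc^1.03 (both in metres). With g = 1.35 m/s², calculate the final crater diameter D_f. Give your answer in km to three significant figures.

D_f ≈ 3.68 km

v = 7650 m/s.
d^0.74 = 165^0.74 = 43.75
v^0.45 = 7650^0.45 = 55.93
g^-0.24 = 1.35^-0.24 = 0.9305
D_tc = 1.12 × 43.75 × 55.93 × 0.9305 = 2550 m
D_f = 1.14 × (2550)^1.03 = 3678 m
     = 3.678 km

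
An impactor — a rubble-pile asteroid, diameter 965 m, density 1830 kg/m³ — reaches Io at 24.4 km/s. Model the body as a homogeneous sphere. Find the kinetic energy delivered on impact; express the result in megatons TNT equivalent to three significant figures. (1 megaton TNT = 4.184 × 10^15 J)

E ≈ 61300 Mt TNT

v = 24400 m/s.
Mass m = (π/6) ρ d³ = (π/6) × 1830 × (965)³ = 8.611 × 10^11 kg
E = ½ m v² = 0.5 × 8.611 × 10^11 × (24400)² = 2.563 × 10^20 J
   = 2.563 × 10^20 / 4.184×10^15 = 61257 Mt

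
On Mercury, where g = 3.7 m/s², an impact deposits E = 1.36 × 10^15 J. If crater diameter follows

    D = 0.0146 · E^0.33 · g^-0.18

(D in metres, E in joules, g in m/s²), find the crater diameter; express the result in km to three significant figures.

E^0.33 = (1.36 × 10^15)^0.33 = 9.864 × 10^4
g^-0.18 = 3.7^-0.18 = 0.7902
D = 0.0146 × 9.864 × 10^4 × 0.7902 = 1138 m
   = 1.138 km

D ≈ 1.14 km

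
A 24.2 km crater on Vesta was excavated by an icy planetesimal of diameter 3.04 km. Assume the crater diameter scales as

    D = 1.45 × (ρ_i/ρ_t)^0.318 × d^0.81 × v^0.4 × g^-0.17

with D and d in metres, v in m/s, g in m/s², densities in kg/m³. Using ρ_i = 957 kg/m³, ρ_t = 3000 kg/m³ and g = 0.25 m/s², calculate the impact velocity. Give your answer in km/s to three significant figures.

v ≈ 4.38 km/s

Rearranging for v: v = [D / (1.45 · (957/3000)^0.318 · 3040^0.81 · 0.25^-0.17)]^(1/0.4).
D = 24200 m.
(957/3000)^0.318 = 0.6954
3040^0.81 = 662.4
0.25^-0.17 = 1.266
Denominator = 1.45 × 0.6954 × 662.4 × 1.266 = 845.6
D / 845.6 = 24200 / 845.6 = 28.62
v = 28.62^(1/0.4) = 28.62^2.5 = 4382 m/s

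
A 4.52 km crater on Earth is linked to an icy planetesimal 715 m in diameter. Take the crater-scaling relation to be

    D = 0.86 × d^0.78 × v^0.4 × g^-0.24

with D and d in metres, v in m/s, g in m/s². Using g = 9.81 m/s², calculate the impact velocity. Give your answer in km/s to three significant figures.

Rearranging for v: v = [D / (0.86 · 715^0.78 · 9.81^-0.24)]^(1/0.4).
D = 4520 m.
715^0.78 = 168.4
9.81^-0.24 = 0.5781
Denominator = 0.86 × 168.4 × 0.5781 = 83.72
D / 83.72 = 4520 / 83.72 = 53.99
v = 53.99^(1/0.4) = 53.99^2.5 = 21418 m/s

v ≈ 21.4 km/s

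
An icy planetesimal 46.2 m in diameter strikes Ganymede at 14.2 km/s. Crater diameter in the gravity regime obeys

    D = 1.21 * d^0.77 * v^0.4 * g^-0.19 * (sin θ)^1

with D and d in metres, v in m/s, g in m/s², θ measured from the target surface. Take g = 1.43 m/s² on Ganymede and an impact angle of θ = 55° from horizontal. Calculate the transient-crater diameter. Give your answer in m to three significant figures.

D ≈ 812 m

In SI units: v = 14200 m/s.
d^0.77 = 46.2^0.77 = 19.13
v^0.4 = 14200^0.4 = 45.81
g^-0.19 = 1.43^-0.19 = 0.9343
(sin 55°)^1 = 0.8192^1 = 0.8192
D = 1.21 × 19.13 × 45.81 × 0.9343 × 0.8192 = 811.6 m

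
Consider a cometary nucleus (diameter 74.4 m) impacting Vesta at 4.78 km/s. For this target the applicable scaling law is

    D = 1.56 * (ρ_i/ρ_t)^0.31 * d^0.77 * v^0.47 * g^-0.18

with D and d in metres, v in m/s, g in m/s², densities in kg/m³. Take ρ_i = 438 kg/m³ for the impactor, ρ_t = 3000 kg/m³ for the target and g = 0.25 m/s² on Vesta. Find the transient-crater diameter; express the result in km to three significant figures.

In SI units: v = 4780 m/s.
(ρ_i/ρ_t)^0.31 = (438/3000)^0.31 = 0.5507
d^0.77 = 74.4^0.77 = 27.61
v^0.47 = 4780^0.47 = 53.62
g^-0.18 = 0.25^-0.18 = 1.283
D = 1.56 × 0.5507 × 27.61 × 53.62 × 1.283 = 1632 m
   = 1.632 km

D ≈ 1.63 km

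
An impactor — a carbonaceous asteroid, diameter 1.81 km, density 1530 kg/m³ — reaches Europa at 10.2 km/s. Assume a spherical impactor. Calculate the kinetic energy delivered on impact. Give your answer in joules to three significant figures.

d = 1810 m; v = 10200 m/s.
Mass m = (π/6) ρ d³ = (π/6) × 1530 × (1810)³ = 4.750 × 10^12 kg
E = ½ m v² = 0.5 × 4.750 × 10^12 × (10200)² = 2.471 × 10^20 J

E ≈ 2.47 × 10^20 J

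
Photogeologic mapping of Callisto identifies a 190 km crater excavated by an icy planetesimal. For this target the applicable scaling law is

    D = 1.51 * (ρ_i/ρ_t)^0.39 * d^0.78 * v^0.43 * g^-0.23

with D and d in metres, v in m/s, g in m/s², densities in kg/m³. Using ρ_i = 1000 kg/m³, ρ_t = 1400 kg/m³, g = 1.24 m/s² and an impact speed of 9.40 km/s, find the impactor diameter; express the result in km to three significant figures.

d ≈ 28.1 km

Rearranging for d: d = [D / (1.51 · (1000/1400)^0.39 · 9400^0.43 · 1.24^-0.23)]^(1/0.78).
D = 190000 m.
(1000/1400)^0.39 = 0.8770
9400^0.43 = 51.10
1.24^-0.23 = 0.9517
Denominator = 1.51 × 0.8770 × 51.10 × 0.9517 = 64.40
D / 64.40 = 190000 / 64.40 = 2950
d = 2950^(1/0.78) = 2950^1.2821 = 28097 m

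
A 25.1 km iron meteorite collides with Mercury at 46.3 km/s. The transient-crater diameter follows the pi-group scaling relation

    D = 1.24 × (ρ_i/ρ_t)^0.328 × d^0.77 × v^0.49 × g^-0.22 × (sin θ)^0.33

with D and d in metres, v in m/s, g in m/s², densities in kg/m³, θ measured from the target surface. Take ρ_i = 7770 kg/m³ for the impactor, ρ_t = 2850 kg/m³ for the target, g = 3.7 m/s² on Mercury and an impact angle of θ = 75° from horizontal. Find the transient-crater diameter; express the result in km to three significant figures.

In SI units: d = 25100 m, v = 46300 m/s.
(ρ_i/ρ_t)^0.328 = (7770/2850)^0.328 = 1.390
d^0.77 = 25100^0.77 = 2442
v^0.49 = 46300^0.49 = 193.3
g^-0.22 = 3.7^-0.22 = 0.7499
(sin 75°)^0.33 = 0.9659^0.33 = 0.9886
D = 1.24 × 1.390 × 2442 × 193.3 × 0.7499 × 0.9886 = 6.032 × 10^5 m
   = 603.2 km

D ≈ 603 km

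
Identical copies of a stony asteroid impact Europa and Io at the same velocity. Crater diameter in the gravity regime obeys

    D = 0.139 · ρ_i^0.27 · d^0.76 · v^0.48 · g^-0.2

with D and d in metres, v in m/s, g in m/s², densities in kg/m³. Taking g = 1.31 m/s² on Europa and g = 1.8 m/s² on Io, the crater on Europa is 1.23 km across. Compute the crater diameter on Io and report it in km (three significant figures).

All impactor-dependent factors cancel in the ratio, leaving D_Io/D_Europa = (g_Io/g_Europa)^-0.2.
(1.8/1.31)^-0.2 = 1.374^-0.2 = 0.9384
D_Io = 0.9384 × 1.23 km = 1.15 km

D ≈ 1.15 km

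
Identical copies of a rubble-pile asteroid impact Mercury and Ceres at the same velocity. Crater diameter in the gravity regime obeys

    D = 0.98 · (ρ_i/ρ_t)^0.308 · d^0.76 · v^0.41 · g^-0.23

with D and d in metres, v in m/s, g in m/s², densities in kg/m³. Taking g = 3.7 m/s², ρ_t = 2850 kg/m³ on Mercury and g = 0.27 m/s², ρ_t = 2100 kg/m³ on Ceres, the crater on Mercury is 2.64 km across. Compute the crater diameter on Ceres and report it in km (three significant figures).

D ≈ 5.30 km

The impactor-only factors (d, v, ρ_i) cancel in the ratio, leaving D_Ceres/D_Mercury = (g_Ceres/g_Mercury)^-0.23 · (ρ_t,Mercury/ρ_t,Ceres)^0.308.
(0.27/3.7)^-0.23 = 0.07297^-0.23 = 1.826
(2850/2100)^0.308 = 1.357^0.308 = 1.099
Ratio = 1.826 × 1.099 = 2.007
D_Ceres = 2.007 × 2.64 km = 5.30 km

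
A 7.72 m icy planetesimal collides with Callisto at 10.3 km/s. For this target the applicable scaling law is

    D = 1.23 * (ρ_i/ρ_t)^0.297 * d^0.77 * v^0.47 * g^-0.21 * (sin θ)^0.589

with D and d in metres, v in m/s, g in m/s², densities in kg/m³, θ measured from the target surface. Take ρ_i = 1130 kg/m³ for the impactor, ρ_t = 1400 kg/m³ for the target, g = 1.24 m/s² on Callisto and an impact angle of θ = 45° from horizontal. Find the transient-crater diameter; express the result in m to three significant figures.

In SI units: v = 10300 m/s.
(ρ_i/ρ_t)^0.297 = (1130/1400)^0.297 = 0.9383
d^0.77 = 7.72^0.77 = 4.825
v^0.47 = 10300^0.47 = 76.92
g^-0.21 = 1.24^-0.21 = 0.9558
(sin 45°)^0.589 = 0.7071^0.589 = 0.8154
D = 1.23 × 0.9383 × 4.825 × 76.92 × 0.9558 × 0.8154 = 333.8 m

D ≈ 334 m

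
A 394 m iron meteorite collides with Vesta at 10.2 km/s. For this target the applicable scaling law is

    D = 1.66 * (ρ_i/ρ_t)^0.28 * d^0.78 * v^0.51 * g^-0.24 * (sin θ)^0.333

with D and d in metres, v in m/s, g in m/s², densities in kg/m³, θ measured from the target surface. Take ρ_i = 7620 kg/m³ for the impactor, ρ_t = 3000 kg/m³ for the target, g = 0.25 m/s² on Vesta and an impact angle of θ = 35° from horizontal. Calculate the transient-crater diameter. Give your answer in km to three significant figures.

In SI units: v = 10200 m/s.
(ρ_i/ρ_t)^0.28 = (7620/3000)^0.28 = 1.298
d^0.78 = 394^0.78 = 105.8
v^0.51 = 10200^0.51 = 110.8
g^-0.24 = 0.25^-0.24 = 1.395
(sin 35°)^0.333 = 0.5736^0.333 = 0.8310
D = 1.66 × 1.298 × 105.8 × 110.8 × 1.395 × 0.8310 = 29281 m
   = 29.28 km

D ≈ 29.3 km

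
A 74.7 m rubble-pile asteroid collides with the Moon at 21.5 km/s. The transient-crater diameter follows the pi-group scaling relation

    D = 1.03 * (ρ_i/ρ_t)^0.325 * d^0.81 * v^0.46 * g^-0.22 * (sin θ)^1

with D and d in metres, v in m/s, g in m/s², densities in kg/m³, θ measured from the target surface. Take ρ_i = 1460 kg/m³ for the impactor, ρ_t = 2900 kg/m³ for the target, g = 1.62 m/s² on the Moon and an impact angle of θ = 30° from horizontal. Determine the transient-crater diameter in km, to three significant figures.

D ≈ 1.20 km

In SI units: v = 21500 m/s.
(ρ_i/ρ_t)^0.325 = (1460/2900)^0.325 = 0.8001
d^0.81 = 74.7^0.81 = 32.91
v^0.46 = 21500^0.46 = 98.38
g^-0.22 = 1.62^-0.22 = 0.8993
(sin 30°)^1 = 0.5000^1 = 0.5000
D = 1.03 × 0.8001 × 32.91 × 98.38 × 0.8993 × 0.5000 = 1200 m
   = 1.200 km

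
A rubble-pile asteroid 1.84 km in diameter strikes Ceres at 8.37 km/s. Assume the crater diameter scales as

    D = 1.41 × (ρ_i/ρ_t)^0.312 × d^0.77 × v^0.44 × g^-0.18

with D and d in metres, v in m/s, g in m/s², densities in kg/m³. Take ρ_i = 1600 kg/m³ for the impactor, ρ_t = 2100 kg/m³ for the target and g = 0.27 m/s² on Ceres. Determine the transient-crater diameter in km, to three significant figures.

In SI units: d = 1840 m, v = 8370 m/s.
(ρ_i/ρ_t)^0.312 = (1600/2100)^0.312 = 0.9187
d^0.77 = 1840^0.77 = 326.5
v^0.44 = 8370^0.44 = 53.21
g^-0.18 = 0.27^-0.18 = 1.266
D = 1.41 × 0.9187 × 326.5 × 53.21 × 1.266 = 28491 m
   = 28.49 km

D ≈ 28.5 km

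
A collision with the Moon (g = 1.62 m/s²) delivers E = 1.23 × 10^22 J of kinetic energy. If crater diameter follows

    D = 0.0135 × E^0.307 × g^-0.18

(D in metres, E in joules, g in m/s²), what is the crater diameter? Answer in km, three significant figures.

E^0.307 = (1.23 × 10^22)^0.307 = 6.048 × 10^6
g^-0.18 = 1.62^-0.18 = 0.9168
D = 0.0135 × 6.048 × 10^6 × 0.9168 = 74855 m
   = 74.85 km

D ≈ 74.9 km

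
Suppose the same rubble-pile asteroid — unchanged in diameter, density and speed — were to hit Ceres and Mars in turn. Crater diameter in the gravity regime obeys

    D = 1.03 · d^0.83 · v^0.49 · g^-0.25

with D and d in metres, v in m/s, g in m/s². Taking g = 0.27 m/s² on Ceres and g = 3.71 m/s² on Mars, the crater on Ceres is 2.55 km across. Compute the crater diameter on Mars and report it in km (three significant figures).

All impactor-dependent factors cancel in the ratio, leaving D_Mars/D_Ceres = (g_Mars/g_Ceres)^-0.25.
(3.71/0.27)^-0.25 = 13.74^-0.25 = 0.5194
D_Mars = 0.5194 × 2.55 km = 1.32 km

D ≈ 1.32 km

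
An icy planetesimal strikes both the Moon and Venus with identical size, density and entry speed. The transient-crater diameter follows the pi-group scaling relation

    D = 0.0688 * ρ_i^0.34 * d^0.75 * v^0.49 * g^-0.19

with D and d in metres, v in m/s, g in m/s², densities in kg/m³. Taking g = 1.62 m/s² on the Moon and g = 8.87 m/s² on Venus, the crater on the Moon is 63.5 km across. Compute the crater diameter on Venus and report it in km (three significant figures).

All impactor-dependent factors cancel in the ratio, leaving D_Venus/D_Moon = (g_Venus/g_Moon)^-0.19.
(8.87/1.62)^-0.19 = 5.475^-0.19 = 0.7239
D_Venus = 0.7239 × 63.5 km = 46.0 km

D ≈ 46.0 km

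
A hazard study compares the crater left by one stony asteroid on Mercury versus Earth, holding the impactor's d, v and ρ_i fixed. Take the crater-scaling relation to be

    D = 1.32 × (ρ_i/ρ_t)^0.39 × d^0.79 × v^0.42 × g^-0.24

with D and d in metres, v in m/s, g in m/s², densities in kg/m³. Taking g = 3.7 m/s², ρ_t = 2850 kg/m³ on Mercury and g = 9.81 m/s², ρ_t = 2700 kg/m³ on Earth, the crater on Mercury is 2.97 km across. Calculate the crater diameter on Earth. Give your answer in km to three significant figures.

D ≈ 2.40 km

The impactor-only factors (d, v, ρ_i) cancel in the ratio, leaving D_Earth/D_Mercury = (g_Earth/g_Mercury)^-0.24 · (ρ_t,Mercury/ρ_t,Earth)^0.39.
(9.81/3.7)^-0.24 = 2.651^-0.24 = 0.7914
(2850/2700)^0.39 = 1.056^0.39 = 1.021
Ratio = 0.7914 × 1.021 = 0.8080
D_Earth = 0.8080 × 2.97 km = 2.40 km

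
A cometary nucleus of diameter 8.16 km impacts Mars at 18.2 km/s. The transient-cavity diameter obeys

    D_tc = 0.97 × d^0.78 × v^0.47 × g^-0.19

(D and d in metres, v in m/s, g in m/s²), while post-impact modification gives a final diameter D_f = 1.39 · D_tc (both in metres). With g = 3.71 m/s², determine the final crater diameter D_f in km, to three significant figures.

D_f ≈ 119 km

In SI: d = 8160 m, v = 18200 m/s.
d^0.78 = 8160^0.78 = 1125
v^0.47 = 18200^0.47 = 100.5
g^-0.19 = 3.71^-0.19 = 0.7795
D_tc = 0.97 × 1125 × 100.5 × 0.7795 = 85490 m
D_f = 1.39 × 85490 = 1.188 × 10^5 m
     = 118.8 km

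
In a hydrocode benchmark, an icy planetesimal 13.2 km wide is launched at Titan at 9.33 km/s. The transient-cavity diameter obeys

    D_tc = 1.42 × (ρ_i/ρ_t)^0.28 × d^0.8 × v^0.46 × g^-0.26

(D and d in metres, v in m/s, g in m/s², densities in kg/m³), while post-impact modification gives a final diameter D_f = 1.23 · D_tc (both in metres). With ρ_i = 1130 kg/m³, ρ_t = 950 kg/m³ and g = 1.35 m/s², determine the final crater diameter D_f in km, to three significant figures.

In SI: d = 13200 m, v = 9330 m/s.
(ρ_i/ρ_t)^0.28 = (1130/950)^0.28 = 1.050
d^0.8 = 13200^0.8 = 1979
v^0.46 = 9330^0.46 = 67.01
g^-0.26 = 1.35^-0.26 = 0.9249
D_tc = 1.42 × 1.050 × 1979 × 67.01 × 0.9249 = 1.829 × 10^5 m
D_f = 1.23 × 1.829 × 10^5 = 2.250 × 10^5 m
     = 225.0 km

D_f ≈ 225 km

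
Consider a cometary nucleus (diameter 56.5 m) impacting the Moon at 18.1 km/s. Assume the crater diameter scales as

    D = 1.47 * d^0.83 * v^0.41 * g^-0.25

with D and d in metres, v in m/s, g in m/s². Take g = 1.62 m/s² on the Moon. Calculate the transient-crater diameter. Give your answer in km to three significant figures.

D ≈ 2.06 km

In SI units: v = 18100 m/s.
d^0.83 = 56.5^0.83 = 28.46
v^0.41 = 18100^0.41 = 55.67
g^-0.25 = 1.62^-0.25 = 0.8864
D = 1.47 × 28.46 × 55.67 × 0.8864 = 2064 m
   = 2.064 km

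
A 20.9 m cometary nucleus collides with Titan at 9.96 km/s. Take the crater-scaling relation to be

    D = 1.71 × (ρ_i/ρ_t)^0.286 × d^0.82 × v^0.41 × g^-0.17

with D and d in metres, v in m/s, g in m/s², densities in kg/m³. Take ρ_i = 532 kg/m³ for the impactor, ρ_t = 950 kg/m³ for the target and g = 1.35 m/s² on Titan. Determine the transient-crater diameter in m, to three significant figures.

In SI units: v = 9960 m/s.
(ρ_i/ρ_t)^0.286 = (532/950)^0.286 = 0.8472
d^0.82 = 20.9^0.82 = 12.09
v^0.41 = 9960^0.41 = 43.58
g^-0.17 = 1.35^-0.17 = 0.9503
D = 1.71 × 0.8472 × 12.09 × 43.58 × 0.9503 = 725.4 m

D ≈ 725 m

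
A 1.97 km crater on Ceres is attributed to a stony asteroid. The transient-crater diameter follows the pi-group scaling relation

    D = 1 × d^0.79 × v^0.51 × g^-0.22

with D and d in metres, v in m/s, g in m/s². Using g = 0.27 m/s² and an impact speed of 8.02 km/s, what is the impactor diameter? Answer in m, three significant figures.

d ≈ 31.0 m

Rearranging for d: d = [D / (1 · 8020^0.51 · 0.27^-0.22)]^(1/0.79).
D = 1970 m.
8020^0.51 = 97.98
0.27^-0.22 = 1.334
Denominator = 1 × 97.98 × 1.334 = 130.7
D / 130.7 = 1970 / 130.7 = 15.07
d = 15.07^(1/0.79) = 15.07^1.2658 = 30.99 m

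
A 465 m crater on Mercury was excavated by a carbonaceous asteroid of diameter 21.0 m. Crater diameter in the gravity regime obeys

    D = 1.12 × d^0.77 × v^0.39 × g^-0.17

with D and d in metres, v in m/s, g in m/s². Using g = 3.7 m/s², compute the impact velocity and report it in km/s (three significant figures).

Rearranging for v: v = [D / (1.12 · 21^0.77 · 3.7^-0.17)]^(1/0.39).
21^0.77 = 10.43
3.7^-0.17 = 0.8006
Denominator = 1.12 × 10.43 × 0.8006 = 9.352
D / 9.352 = 465 / 9.352 = 49.72
v = 49.72^(1/0.39) = 49.72^2.5641 = 22391 m/s

v ≈ 22.4 km/s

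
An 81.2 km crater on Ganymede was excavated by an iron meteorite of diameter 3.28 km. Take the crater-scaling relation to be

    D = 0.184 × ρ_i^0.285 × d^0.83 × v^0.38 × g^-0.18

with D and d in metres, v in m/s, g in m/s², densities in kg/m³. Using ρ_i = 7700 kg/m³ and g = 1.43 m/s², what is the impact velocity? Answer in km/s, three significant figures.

Rearranging for v: v = [D / (0.184 · 7700^0.285 · 3280^0.83 · 1.43^-0.18)]^(1/0.38).
D = 81200 m.
7700^0.285 = 12.81
3280^0.83 = 828.3
1.43^-0.18 = 0.9376
Denominator = 0.184 × 12.81 × 828.3 × 0.9376 = 1831
D / 1831 = 81200 / 1831 = 44.35
v = 44.35^(1/0.38) = 44.35^2.6316 = 21576 m/s

v ≈ 21.6 km/s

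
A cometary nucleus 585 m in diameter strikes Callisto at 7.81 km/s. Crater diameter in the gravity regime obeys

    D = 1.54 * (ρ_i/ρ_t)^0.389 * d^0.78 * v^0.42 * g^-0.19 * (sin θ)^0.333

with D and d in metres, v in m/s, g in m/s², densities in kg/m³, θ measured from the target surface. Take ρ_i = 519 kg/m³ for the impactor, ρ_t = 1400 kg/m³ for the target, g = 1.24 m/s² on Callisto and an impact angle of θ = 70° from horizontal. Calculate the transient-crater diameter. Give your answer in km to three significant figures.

D ≈ 6.12 km

In SI units: v = 7810 m/s.
(ρ_i/ρ_t)^0.389 = (519/1400)^0.389 = 0.6798
d^0.78 = 585^0.78 = 144.0
v^0.42 = 7810^0.42 = 43.14
g^-0.19 = 1.24^-0.19 = 0.9600
(sin 70°)^0.333 = 0.9397^0.333 = 0.9795
D = 1.54 × 0.6798 × 144.0 × 43.14 × 0.9600 × 0.9795 = 6115 m
   = 6.115 km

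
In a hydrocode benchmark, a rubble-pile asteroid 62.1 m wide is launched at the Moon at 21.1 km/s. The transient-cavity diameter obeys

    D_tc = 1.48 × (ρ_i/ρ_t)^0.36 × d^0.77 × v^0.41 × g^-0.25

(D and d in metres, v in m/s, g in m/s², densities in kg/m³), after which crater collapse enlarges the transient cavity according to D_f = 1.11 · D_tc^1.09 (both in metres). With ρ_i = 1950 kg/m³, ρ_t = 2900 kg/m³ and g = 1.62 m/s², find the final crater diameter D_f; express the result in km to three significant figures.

D_f ≈ 3.50 km

v = 21100 m/s.
(ρ_i/ρ_t)^0.36 = (1950/2900)^0.36 = 0.8669
d^0.77 = 62.1^0.77 = 24.03
v^0.41 = 21100^0.41 = 59.29
g^-0.25 = 1.62^-0.25 = 0.8864
D_tc = 1.48 × 0.8669 × 24.03 × 59.29 × 0.8864 = 1620 m
D_f = 1.11 × (1620)^1.09 = 3497 m
     = 3.497 km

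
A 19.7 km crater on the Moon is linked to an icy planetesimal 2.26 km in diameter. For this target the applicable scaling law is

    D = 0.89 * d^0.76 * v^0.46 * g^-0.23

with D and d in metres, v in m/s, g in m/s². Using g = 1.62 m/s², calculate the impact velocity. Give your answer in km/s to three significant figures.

v ≈ 10.2 km/s

Rearranging for v: v = [D / (0.89 · 2260^0.76 · 1.62^-0.23)]^(1/0.46).
D = 19700 m.
2260^0.76 = 354.1
1.62^-0.23 = 0.8950
Denominator = 0.89 × 354.1 × 0.8950 = 282.1
D / 282.1 = 19700 / 282.1 = 69.83
v = 69.83^(1/0.46) = 69.83^2.1739 = 10204 m/s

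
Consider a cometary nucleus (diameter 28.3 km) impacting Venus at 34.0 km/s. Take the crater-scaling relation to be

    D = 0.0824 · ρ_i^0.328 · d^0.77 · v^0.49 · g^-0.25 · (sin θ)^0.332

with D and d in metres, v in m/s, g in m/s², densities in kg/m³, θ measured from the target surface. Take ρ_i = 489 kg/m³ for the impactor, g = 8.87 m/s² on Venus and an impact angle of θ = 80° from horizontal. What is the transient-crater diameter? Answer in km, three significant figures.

In SI units: d = 28300 m, v = 34000 m/s.
ρ_i^0.328 = 489^0.328 = 7.622
d^0.77 = 28300^0.77 = 2678
v^0.49 = 34000^0.49 = 166.1
g^-0.25 = 8.87^-0.25 = 0.5795
(sin 80°)^0.332 = 0.9848^0.332 = 0.9949
D = 0.0824 × 7.622 × 2678 × 166.1 × 0.5795 × 0.9949 = 1.611 × 10^5 m
   = 161.1 km

D ≈ 161 km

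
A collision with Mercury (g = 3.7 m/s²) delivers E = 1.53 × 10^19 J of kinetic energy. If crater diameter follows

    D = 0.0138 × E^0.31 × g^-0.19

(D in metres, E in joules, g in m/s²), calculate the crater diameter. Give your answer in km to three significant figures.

E^0.31 = (1.53 × 10^19)^0.31 = 8.856 × 10^5
g^-0.19 = 3.7^-0.19 = 0.7799
D = 0.0138 × 8.856 × 10^5 × 0.7799 = 9531 m
   = 9.531 km

D ≈ 9.53 km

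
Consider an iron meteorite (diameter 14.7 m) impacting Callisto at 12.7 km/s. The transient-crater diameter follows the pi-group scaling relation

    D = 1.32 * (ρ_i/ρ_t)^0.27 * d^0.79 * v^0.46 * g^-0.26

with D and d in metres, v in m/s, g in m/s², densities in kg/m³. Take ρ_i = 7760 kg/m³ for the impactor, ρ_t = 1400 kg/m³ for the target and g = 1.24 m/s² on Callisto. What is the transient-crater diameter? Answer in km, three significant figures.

In SI units: v = 12700 m/s.
(ρ_i/ρ_t)^0.27 = (7760/1400)^0.27 = 1.588
d^0.79 = 14.7^0.79 = 8.360
v^0.46 = 12700^0.46 = 77.22
g^-0.26 = 1.24^-0.26 = 0.9456
D = 1.32 × 1.588 × 8.360 × 77.22 × 0.9456 = 1280 m
   = 1.280 km

D ≈ 1.28 km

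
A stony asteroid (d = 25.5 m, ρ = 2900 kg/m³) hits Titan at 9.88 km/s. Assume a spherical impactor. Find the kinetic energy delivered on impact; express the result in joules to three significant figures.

E ≈ 1.23 × 10^15 J

v = 9880 m/s.
Mass m = (π/6) ρ d³ = (π/6) × 2900 × (25.5)³ = 2.518 × 10^7 kg
E = ½ m v² = 0.5 × 2.518 × 10^7 × (9880)² = 1.229 × 10^15 J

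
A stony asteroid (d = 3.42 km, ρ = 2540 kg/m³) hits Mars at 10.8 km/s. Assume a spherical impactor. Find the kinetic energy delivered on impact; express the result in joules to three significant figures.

E ≈ 3.10 × 10^21 J

d = 3420 m; v = 10800 m/s.
Mass m = (π/6) ρ d³ = (π/6) × 2540 × (3420)³ = 5.320 × 10^13 kg
E = ½ m v² = 0.5 × 5.320 × 10^13 × (10800)² = 3.103 × 10^21 J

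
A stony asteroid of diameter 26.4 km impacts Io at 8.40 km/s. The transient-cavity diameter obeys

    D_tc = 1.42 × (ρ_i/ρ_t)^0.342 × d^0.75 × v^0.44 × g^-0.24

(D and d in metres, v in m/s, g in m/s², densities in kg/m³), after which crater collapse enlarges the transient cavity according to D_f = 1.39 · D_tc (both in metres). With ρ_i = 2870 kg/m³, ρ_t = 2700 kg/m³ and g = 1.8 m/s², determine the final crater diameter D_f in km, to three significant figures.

D_f ≈ 193 km

In SI: d = 26400 m, v = 8400 m/s.
(ρ_i/ρ_t)^0.342 = (2870/2700)^0.342 = 1.021
d^0.75 = 26400^0.75 = 2071
v^0.44 = 8400^0.44 = 53.29
g^-0.24 = 1.8^-0.24 = 0.8684
D_tc = 1.42 × 1.021 × 2071 × 53.29 × 0.8684 = 1.390 × 10^5 m
D_f = 1.39 × 1.390 × 10^5 = 1.932 × 10^5 m
     = 193.2 km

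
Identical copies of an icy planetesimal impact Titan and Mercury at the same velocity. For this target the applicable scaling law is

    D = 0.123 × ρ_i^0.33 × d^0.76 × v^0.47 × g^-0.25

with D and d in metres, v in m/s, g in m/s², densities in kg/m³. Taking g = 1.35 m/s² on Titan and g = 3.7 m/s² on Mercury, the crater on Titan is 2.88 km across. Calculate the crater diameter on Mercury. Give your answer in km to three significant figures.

All impactor-dependent factors cancel in the ratio, leaving D_Mercury/D_Titan = (g_Mercury/g_Titan)^-0.25.
(3.7/1.35)^-0.25 = 2.741^-0.25 = 0.7772
D_Mercury = 0.7772 × 2.88 km = 2.24 km

D ≈ 2.24 km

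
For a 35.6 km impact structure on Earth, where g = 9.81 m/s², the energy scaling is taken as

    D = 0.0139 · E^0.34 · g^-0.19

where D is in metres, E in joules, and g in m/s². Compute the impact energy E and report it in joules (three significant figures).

Rearranging: E = [D / (0.0139 · g^-0.19)]^(1/0.34).
D = 35600 m.
g^-0.19 = 9.81^-0.19 = 0.6480
D / (0.0139 × 0.6480) = 35600 / (9.007 × 10^-3) = 3.952 × 10^6
E = (3.952 × 10^6)^2.9412 = 2.527 × 10^19 J

E ≈ 2.53 × 10^19 J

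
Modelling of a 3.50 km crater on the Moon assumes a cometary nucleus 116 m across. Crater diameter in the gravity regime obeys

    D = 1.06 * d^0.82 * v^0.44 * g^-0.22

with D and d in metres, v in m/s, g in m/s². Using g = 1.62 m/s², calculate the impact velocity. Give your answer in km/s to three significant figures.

Rearranging for v: v = [D / (1.06 · 116^0.82 · 1.62^-0.22)]^(1/0.44).
D = 3500 m.
116^0.82 = 49.30
1.62^-0.22 = 0.8993
Denominator = 1.06 × 49.30 × 0.8993 = 47.00
D / 47.00 = 3500 / 47.00 = 74.47
v = 74.47^(1/0.44) = 74.47^2.2727 = 17966 m/s

v ≈ 18.0 km/s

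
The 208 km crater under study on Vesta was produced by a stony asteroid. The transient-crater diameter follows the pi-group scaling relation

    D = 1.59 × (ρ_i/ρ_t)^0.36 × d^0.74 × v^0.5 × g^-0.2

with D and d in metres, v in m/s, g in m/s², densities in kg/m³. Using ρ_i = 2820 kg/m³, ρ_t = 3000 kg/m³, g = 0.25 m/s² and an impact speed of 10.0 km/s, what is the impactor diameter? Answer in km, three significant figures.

d ≈ 11.5 km

Rearranging for d: d = [D / (1.59 · (2820/3000)^0.36 · 10000^0.5 · 0.25^-0.2)]^(1/0.74).
D = 208000 m.
(2820/3000)^0.36 = 0.9780
10000^0.5 = 100.0
0.25^-0.2 = 1.320
Denominator = 1.59 × 0.9780 × 100.0 × 1.320 = 205.3
D / 205.3 = 208000 / 205.3 = 1013
d = 1013^(1/0.74) = 1013^1.3514 = 11529 m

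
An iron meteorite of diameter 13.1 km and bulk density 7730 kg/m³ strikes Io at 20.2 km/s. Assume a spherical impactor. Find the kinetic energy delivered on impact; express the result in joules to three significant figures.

E ≈ 1.86 × 10^24 J

d = 13100 m; v = 20200 m/s.
Mass m = (π/6) ρ d³ = (π/6) × 7730 × (13100)³ = 9.099 × 10^15 kg
E = ½ m v² = 0.5 × 9.099 × 10^15 × (20200)² = 1.856 × 10^24 J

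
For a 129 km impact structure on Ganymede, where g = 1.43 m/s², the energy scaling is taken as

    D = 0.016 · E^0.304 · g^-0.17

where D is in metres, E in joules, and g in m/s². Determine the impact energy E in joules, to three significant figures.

Rearranging: E = [D / (0.016 · g^-0.17)]^(1/0.304).
D = 129000 m.
g^-0.17 = 1.43^-0.17 = 0.9410
D / (0.016 × 0.9410) = 129000 / (0.01506) = 8.566 × 10^6
E = (8.566 × 10^6)^3.2895 = 6.388 × 10^22 J

E ≈ 6.39 × 10^22 J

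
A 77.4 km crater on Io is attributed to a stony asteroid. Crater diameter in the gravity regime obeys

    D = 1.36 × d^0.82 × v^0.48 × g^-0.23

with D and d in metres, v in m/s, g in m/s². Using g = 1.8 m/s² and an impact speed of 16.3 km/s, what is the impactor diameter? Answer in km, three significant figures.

Rearranging for d: d = [D / (1.36 · 16300^0.48 · 1.8^-0.23)]^(1/0.82).
D = 77400 m.
16300^0.48 = 105.2
1.8^-0.23 = 0.8735
Denominator = 1.36 × 105.2 × 0.8735 = 125.0
D / 125.0 = 77400 / 125.0 = 619.2
d = 619.2^(1/0.82) = 619.2^1.2195 = 2539 m

d ≈ 2.54 km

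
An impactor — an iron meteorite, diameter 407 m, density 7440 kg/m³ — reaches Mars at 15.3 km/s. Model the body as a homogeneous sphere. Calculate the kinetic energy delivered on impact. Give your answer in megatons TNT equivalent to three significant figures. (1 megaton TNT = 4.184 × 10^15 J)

v = 15300 m/s.
Mass m = (π/6) ρ d³ = (π/6) × 7440 × (407)³ = 2.626 × 10^11 kg
E = ½ m v² = 0.5 × 2.626 × 10^11 × (15300)² = 3.074 × 10^19 J
   = 3.074 × 10^19 / 4.184×10^15 = 7347 Mt

E ≈ 7350 Mt TNT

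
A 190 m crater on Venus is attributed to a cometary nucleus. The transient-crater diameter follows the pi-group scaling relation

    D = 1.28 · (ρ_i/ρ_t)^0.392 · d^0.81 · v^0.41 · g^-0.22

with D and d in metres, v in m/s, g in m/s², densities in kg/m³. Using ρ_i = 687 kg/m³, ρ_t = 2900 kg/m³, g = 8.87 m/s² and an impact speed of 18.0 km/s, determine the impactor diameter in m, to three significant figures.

Rearranging for d: d = [D / (1.28 · (687/2900)^0.392 · 18000^0.41 · 8.87^-0.22)]^(1/0.81).
(687/2900)^0.392 = 0.5686
18000^0.41 = 55.55
8.87^-0.22 = 0.6187
Denominator = 1.28 × 0.5686 × 55.55 × 0.6187 = 25.01
D / 25.01 = 190 / 25.01 = 7.597
d = 7.597^(1/0.81) = 7.597^1.2346 = 12.22 m

d ≈ 12.2 m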